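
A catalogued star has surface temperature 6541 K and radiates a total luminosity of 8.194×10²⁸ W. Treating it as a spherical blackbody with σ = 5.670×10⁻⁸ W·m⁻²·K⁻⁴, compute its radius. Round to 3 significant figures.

L = 4πR²σT⁴ ⇒ R = √(L/(4πσT⁴)).
σT⁴ = 1.03791×10⁸ W/m², so R = √(8.194×10²⁸/(4π×1.03791×10⁸)) = 7.93×10⁹ m.

R ≈ 7.93×10⁹ m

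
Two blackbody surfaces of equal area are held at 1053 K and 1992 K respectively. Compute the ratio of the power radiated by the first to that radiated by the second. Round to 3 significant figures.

With equal areas, P₁/P₂ = (T₁/T₂)⁴ = (1053/1992)⁴ = 0.0781.

P₁/P₂ ≈ 0.0781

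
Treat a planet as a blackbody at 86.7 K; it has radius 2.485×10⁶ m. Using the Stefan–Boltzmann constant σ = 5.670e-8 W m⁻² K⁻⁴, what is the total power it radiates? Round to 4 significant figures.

P ≈ 2.486×10¹⁴ W

Surface area A = 4πR² = 4π(2.485×10⁶ m)² = 7.76002×10¹³ m².
P = σAT⁴ = 5.670×10⁻⁸ × 7.76002×10¹³ × (86.7)⁴ = 2.486×10¹⁴ W.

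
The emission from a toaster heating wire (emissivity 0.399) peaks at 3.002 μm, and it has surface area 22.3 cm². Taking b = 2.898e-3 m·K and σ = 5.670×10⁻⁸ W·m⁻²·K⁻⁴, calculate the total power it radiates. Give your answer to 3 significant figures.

Wien's law: T = b/λ_max = 2.898×10⁻³/3.002×10⁻⁶ = 965.356 K.
Area A = 22.3 cm² = 2.23×10⁻³ m².
Then P = εσAT⁴ = 0.399×5.670×10⁻⁸×2.23×10⁻³×(965.356)⁴ = 43.8 W.

P ≈ 43.8 W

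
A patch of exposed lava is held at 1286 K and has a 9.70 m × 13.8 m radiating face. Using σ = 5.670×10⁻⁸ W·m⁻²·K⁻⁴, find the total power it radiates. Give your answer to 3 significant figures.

Area A = 9.70 × 13.8 = 133.86 m².
P = σAT⁴ = 5.670×10⁻⁸ × 133.86 × (1286)⁴ = 2.08×10⁷ W.

P ≈ 2.08×10⁷ W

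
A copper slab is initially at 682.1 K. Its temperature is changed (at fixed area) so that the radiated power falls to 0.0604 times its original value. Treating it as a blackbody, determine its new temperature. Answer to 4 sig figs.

P ∝ T⁴, so T₂/T₁ = (P₂/P₁)^(1/4) = (0.0604)^(1/4) = 0.495746.
T₂ = 682.1 × 0.495746 = 338.1 K.

T₂ ≈ 338.1 K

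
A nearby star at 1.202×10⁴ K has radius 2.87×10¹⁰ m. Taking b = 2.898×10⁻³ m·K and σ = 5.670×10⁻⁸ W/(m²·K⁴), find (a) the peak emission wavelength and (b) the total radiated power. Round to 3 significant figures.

λ_max ≈ 241 nm; P ≈ 1.23×10³¹ W

(a) λ_max = b/T = 2.898×10⁻³/1.202×10⁴ = 2.411×10⁻⁷ m = 241 nm.
Surface area A = 4πR² = 4π(2.87×10¹⁰ m)² = 1.03508×10²² m².
(b) P = σAT⁴ = 5.670×10⁻⁸×1.03508×10²²×(1.202×10⁴)⁴ = 1.23×10³¹ W.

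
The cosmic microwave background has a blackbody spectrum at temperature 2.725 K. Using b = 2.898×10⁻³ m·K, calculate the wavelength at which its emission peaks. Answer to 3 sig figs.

Wien's displacement law: λ_max = b/T = (2.898×10⁻³ m·K)/(2.725 K) = 1.063×10⁻³ m.
That is 1.06×10⁻³ m, in the microwave range.

λ_max ≈ 1.06×10⁻³ m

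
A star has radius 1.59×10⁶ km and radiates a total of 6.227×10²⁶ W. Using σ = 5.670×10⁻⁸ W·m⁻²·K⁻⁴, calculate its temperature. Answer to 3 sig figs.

Surface area A = 4πR² = 4π(1.59×10⁹ m)² = 3.17690×10¹⁹ m².
P = σAT⁴ ⇒ T = (P/(σA))^(1/4) = (6.227×10²⁶/(5.670×10⁻⁸×3.17690×10¹⁹))^(1/4) = 4.31×10³ K.

T ≈ 4.31×10³ K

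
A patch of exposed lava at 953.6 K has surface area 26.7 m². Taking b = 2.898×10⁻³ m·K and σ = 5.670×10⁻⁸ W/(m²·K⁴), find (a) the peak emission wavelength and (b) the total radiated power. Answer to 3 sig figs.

λ_max ≈ 3.04 μm; P ≈ 1.25×10⁶ W

(a) λ_max = b/T = 2.898×10⁻³/953.6 = 3.039×10⁻⁶ m = 3.04 μm.
Area A = 26.7 m².
(b) P = σAT⁴ = 5.670×10⁻⁸×26.7×(953.6)⁴ = 1.25×10⁶ W.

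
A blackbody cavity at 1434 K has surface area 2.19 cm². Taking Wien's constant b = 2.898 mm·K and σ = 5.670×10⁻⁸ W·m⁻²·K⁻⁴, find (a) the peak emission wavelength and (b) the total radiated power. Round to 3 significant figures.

(a) λ_max = b/T = 2.898×10⁻³/1434 = 2.021×10⁻⁶ m = 2.02×10³ nm.
Area A = 2.19 cm² = 2.19×10⁻⁴ m².
(b) P = σAT⁴ = 5.670×10⁻⁸×2.19×10⁻⁴×(1434)⁴ = 52.5 W.

λ_max ≈ 2.02×10³ nm; P ≈ 52.5 W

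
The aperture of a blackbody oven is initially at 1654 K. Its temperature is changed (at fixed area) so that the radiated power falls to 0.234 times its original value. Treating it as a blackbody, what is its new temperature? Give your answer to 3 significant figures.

P ∝ T⁴, so T₂/T₁ = (P₂/P₁)^(1/4) = (0.234)^(1/4) = 0.695511.
T₂ = 1654 × 0.695511 = 1.15×10³ K.

T₂ ≈ 1.15×10³ K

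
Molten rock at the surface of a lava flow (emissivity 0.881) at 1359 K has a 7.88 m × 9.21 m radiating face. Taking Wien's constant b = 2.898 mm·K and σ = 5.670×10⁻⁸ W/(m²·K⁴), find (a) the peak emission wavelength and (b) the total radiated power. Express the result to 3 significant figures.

λ_max ≈ 2.13×10³ nm; P ≈ 1.24×10⁷ W

(a) λ_max = b/T = 2.898×10⁻³/1359 = 2.132×10⁻⁶ m = 2.13×10³ nm.
Area A = 7.88 × 9.21 = 72.5748 m².
(b) P = εσAT⁴ = 0.881×5.670×10⁻⁸×72.5748×(1359)⁴ = 1.24×10⁷ W.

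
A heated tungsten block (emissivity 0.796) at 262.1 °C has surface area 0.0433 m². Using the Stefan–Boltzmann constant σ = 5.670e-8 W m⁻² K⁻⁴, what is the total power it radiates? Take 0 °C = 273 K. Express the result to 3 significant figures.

T = 262.1 °C + 273 = 535.1 K.
Area A = 0.0433 m².
P = εσAT⁴ = 0.796 × 5.670×10⁻⁸ × 0.0433 × (535.1)⁴ = 160 W.

P ≈ 160 W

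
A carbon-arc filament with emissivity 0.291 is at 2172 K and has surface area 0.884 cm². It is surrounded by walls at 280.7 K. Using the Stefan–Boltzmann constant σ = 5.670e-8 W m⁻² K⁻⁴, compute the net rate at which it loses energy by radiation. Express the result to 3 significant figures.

Net loss ≈ 32.5 W

Area A = 0.884 cm² = 8.84×10⁻⁵ m².
Net radiated power P_net = εσA(T⁴ − T₀⁴) = 0.291×5.670×10⁻⁸×8.84×10⁻⁵×(2172⁴ − 280.7⁴).
T⁴ − T₀⁴ = 2.22556×10¹³ − 6.20826×10⁹ = 2.22494×10¹³ K⁴, so P_net = 32.5 W.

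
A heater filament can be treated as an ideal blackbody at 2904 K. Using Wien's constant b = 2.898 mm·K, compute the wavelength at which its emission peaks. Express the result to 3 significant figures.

Wien's displacement law: λ_max = b/T = (2.898×10⁻³ m·K)/(2904 K) = 9.979×10⁻⁷ m.
That is 0.998 μm, in the infrared range.

λ_max ≈ 0.998 μm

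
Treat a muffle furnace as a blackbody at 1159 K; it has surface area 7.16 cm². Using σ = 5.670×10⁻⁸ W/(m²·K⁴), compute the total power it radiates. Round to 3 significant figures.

Area A = 7.16 cm² = 7.16×10⁻⁴ m².
P = σAT⁴ = 5.670×10⁻⁸ × 7.16×10⁻⁴ × (1159)⁴ = 73.3 W.

P ≈ 73.3 W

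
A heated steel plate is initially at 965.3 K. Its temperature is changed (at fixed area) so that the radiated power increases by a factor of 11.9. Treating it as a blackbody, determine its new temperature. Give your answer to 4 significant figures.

T₂ ≈ 1793 K

P ∝ T⁴, so T₂/T₁ = (P₂/P₁)^(1/4) = (11.9)^(1/4) = 1.85732.
T₂ = 965.3 × 1.85732 = 1793 K.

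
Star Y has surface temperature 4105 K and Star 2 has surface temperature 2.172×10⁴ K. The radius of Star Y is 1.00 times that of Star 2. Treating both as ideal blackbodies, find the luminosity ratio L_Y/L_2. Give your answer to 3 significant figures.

L_Y/L_2 ≈ 1.28×10⁻³

L ∝ R²T⁴, so L_Y/L_2 = (R_Y/R_2)²(T_Y/T_2)⁴ = (1.00)² × (4105/2.172×10⁴)⁴ = 1 × 1.27589×10⁻³ = 1.28×10⁻³.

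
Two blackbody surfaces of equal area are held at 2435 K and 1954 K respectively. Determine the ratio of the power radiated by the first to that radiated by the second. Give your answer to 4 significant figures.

P₁/P₂ ≈ 2.412

With equal areas, P₁/P₂ = (T₁/T₂)⁴ = (2435/1954)⁴ = 2.412.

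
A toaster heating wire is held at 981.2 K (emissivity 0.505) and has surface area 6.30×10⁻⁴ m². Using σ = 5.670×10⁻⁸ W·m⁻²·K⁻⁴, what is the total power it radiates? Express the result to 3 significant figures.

Area A = 6.30×10⁻⁴ m².
P = εσAT⁴ = 0.505 × 5.670×10⁻⁸ × 6.30×10⁻⁴ × (981.2)⁴ = 16.7 W.

P ≈ 16.7 W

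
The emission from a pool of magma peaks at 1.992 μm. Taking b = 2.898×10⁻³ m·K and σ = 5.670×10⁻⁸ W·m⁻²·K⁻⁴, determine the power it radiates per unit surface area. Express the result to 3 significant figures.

I ≈ 2.54×10⁵ W/m²

Wien's law: T = b/λ_max = 2.898×10⁻³/1.992×10⁻⁶ = 1454.82 K.
Then I = σT⁴ = 5.670×10⁻⁸×(1454.82)⁴ = 2.54×10⁵ W/m².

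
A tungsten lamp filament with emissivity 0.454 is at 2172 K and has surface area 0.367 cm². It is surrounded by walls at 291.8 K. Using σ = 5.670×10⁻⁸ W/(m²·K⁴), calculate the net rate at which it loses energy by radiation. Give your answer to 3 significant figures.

Area A = 0.367 cm² = 3.67×10⁻⁵ m².
Net radiated power P_net = εσA(T⁴ − T₀⁴) = 0.454×5.670×10⁻⁸×3.67×10⁻⁵×(2172⁴ − 291.8⁴).
T⁴ − T₀⁴ = 2.22556×10¹³ − 7.25005×10⁹ = 2.22483×10¹³ K⁴, so P_net = 21.0 W.

Net loss ≈ 21.0 W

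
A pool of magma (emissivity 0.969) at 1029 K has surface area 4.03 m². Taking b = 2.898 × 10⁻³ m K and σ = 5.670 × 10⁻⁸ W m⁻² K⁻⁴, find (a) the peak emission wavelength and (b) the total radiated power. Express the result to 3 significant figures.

λ_max ≈ 2.82 μm; P ≈ 2.48×10⁵ W

(a) λ_max = b/T = 2.898×10⁻³/1029 = 2.816×10⁻⁶ m = 2.82 μm.
Area A = 4.03 m².
(b) P = εσAT⁴ = 0.969×5.670×10⁻⁸×4.03×(1029)⁴ = 2.48×10⁵ W.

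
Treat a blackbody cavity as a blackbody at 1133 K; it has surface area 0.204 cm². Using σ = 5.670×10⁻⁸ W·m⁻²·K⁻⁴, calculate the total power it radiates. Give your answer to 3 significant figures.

Area A = 0.204 cm² = 2.04×10⁻⁵ m².
P = σAT⁴ = 5.670×10⁻⁸ × 2.04×10⁻⁵ × (1133)⁴ = 1.91 W.

P ≈ 1.91 W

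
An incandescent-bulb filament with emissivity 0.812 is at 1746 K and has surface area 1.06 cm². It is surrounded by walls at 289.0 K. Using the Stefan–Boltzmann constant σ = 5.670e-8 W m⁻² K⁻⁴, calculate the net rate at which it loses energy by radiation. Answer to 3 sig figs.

Net loss ≈ 45.3 W

Area A = 1.06 cm² = 1.06×10⁻⁴ m².
Net radiated power P_net = εσA(T⁴ − T₀⁴) = 0.812×5.670×10⁻⁸×1.06×10⁻⁴×(1746⁴ − 289.0⁴).
T⁴ − T₀⁴ = 9.29345×10¹² − 6.97576×10⁹ = 9.28647×10¹² K⁴, so P_net = 45.3 W.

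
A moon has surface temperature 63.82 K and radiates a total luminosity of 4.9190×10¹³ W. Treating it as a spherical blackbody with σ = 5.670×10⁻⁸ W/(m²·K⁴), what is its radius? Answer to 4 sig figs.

R ≈ 2.040×10⁶ m

L = 4πR²σT⁴ ⇒ R = √(L/(4πσT⁴)).
σT⁴ = 0.940611 W/m², so R = √(4.9190×10¹³/(4π×0.940611)) = 2.040×10⁶ m.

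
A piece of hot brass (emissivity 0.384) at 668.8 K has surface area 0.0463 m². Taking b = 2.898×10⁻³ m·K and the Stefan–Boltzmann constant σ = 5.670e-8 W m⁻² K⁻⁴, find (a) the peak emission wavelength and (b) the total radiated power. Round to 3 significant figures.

λ_max ≈ 4.33 μm; P ≈ 202 W

(a) λ_max = b/T = 2.898×10⁻³/668.8 = 4.333×10⁻⁶ m = 4.33 μm.
Area A = 0.0463 m².
(b) P = εσAT⁴ = 0.384×5.670×10⁻⁸×0.0463×(668.8)⁴ = 202 W.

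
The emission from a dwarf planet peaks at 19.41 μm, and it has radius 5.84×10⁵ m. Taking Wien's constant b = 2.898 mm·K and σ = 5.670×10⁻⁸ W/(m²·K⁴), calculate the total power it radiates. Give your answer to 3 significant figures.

P ≈ 1.21×10¹⁴ W

Wien's law: T = b/λ_max = 2.898×10⁻³/1.941×10⁻⁵ = 149.304 K.
Surface area A = 4πR² = 4π(5.84×10⁵ m)² = 4.28584×10¹² m².
Then P = σAT⁴ = 5.670×10⁻⁸×4.28584×10¹²×(149.304)⁴ = 1.21×10¹⁴ W.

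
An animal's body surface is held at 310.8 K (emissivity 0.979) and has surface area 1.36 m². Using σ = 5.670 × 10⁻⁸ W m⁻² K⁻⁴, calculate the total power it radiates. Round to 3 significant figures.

Area A = 1.36 m².
P = εσAT⁴ = 0.979 × 5.670×10⁻⁸ × 1.36 × (310.8)⁴ = 704 W.

P ≈ 704 W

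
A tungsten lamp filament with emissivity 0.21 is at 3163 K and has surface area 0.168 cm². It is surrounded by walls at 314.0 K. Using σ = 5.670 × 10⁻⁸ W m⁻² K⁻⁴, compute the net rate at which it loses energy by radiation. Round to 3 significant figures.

Area A = 0.168 cm² = 1.68×10⁻⁵ m².
Net radiated power P_net = εσA(T⁴ − T₀⁴) = 0.21×5.670×10⁻⁸×1.68×10⁻⁵×(3163⁴ − 314.0⁴).
T⁴ − T₀⁴ = 1.00091×10¹⁴ − 9.72117×10⁹ = 1.00081×10¹⁴ K⁴, so P_net = 20.0 W.

Net loss ≈ 20.0 W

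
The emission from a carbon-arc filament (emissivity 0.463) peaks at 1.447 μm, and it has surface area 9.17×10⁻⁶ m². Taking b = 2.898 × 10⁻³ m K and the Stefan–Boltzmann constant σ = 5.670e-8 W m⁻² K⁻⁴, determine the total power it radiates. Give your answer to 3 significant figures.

Wien's law: T = b/λ_max = 2.898×10⁻³/1.447×10⁻⁶ = 2002.76 K.
Area A = 9.17×10⁻⁶ m².
Then P = εσAT⁴ = 0.463×5.670×10⁻⁸×9.17×10⁻⁶×(2002.76)⁴ = 3.87 W.

P ≈ 3.87 W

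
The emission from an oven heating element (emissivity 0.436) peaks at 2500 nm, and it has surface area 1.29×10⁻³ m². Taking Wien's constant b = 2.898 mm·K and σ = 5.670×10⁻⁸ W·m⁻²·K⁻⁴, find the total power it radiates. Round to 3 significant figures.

P ≈ 57.6 W

Wien's law: T = b/λ_max = 2.898×10⁻³/2.500×10⁻⁶ = 1159.20 K.
Area A = 1.29×10⁻³ m².
Then P = εσAT⁴ = 0.436×5.670×10⁻⁸×1.29×10⁻³×(1159.20)⁴ = 57.6 W.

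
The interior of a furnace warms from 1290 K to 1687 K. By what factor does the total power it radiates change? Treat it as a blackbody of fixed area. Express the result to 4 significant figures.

P₂/P₁ ≈ 2.925

P ∝ T⁴, so P₂/P₁ = (T₂/T₁)⁴ = (1687/1290)⁴ = (1.30775)⁴ = 2.925.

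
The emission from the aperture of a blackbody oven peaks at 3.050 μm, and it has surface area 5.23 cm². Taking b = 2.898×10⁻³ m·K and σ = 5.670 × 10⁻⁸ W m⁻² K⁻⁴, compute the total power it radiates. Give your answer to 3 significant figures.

Wien's law: T = b/λ_max = 2.898×10⁻³/3.050×10⁻⁶ = 950.164 K.
Area A = 5.23 cm² = 5.23×10⁻⁴ m².
Then P = σAT⁴ = 5.670×10⁻⁸×5.23×10⁻⁴×(950.164)⁴ = 24.2 W.

P ≈ 24.2 W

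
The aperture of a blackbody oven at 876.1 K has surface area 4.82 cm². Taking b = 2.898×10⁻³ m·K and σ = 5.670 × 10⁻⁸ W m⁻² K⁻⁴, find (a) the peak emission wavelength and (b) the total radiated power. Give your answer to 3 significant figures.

(a) λ_max = b/T = 2.898×10⁻³/876.1 = 3.308×10⁻⁶ m = 3.31 μm.
Area A = 4.82 cm² = 4.82×10⁻⁴ m².
(b) P = σAT⁴ = 5.670×10⁻⁸×4.82×10⁻⁴×(876.1)⁴ = 16.1 W.

λ_max ≈ 3.31 μm; P ≈ 16.1 W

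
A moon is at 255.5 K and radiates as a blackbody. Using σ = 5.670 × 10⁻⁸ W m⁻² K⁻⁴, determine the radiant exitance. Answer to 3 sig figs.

I ≈ 242 W/m²

Stefan–Boltzmann: I = σT⁴ = 5.670×10⁻⁸ × (255.5)⁴ = 242 W/m².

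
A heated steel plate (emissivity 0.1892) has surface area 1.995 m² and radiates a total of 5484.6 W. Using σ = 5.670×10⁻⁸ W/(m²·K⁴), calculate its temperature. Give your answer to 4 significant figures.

Area A = 1.995 m².
P = εσAT⁴ ⇒ T = (P/(εσA))^(1/4) = (5484.6/(0.1892×5.670×10⁻⁸×1.995))^(1/4) = 711.5 K.

T ≈ 711.5 K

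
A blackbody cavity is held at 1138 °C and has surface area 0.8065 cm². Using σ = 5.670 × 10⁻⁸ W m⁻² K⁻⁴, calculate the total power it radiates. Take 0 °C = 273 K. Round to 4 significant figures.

P ≈ 18.13 W

T = 1138 °C + 273 = 1411 K.
Area A = 0.8065 cm² = 8.065×10⁻⁵ m².
P = σAT⁴ = 5.670×10⁻⁸ × 8.065×10⁻⁵ × (1411)⁴ = 18.13 W.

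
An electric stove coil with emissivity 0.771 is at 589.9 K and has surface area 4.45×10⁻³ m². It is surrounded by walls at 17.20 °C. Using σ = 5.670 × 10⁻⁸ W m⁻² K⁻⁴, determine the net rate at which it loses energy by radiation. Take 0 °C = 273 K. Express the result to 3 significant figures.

Net loss ≈ 22.2 W

Surroundings: T = 17.20 °C + 273 = 290.20 K.
Area A = 4.45×10⁻³ m².
Net radiated power P_net = εσA(T⁴ − T₀⁴) = 0.771×5.670×10⁻⁸×4.45×10⁻³×(589.9⁴ − 290.20⁴).
T⁴ − T₀⁴ = 1.21091×10¹¹ − 7.09234×10⁹ = 1.13999×10¹¹ K⁴, so P_net = 22.2 W.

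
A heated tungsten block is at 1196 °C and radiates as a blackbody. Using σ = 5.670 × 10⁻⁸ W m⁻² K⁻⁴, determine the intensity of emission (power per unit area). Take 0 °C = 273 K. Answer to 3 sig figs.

I ≈ 2.64×10⁵ W/m²

T = 1196 °C + 273 = 1469 K.
Stefan–Boltzmann: I = σT⁴ = 5.670×10⁻⁸ × (1469)⁴ = 2.64×10⁵ W/m².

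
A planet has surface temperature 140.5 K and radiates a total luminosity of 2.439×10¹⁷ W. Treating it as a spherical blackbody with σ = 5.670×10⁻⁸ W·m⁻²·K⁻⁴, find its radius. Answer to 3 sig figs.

L = 4πR²σT⁴ ⇒ R = √(L/(4πσT⁴)).
σT⁴ = 22.0947 W/m², so R = √(2.439×10¹⁷/(4π×22.0947)) = 2.96×10⁷ m.

R ≈ 2.96×10⁷ m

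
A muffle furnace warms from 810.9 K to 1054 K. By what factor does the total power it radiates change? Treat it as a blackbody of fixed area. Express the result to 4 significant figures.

P₂/P₁ ≈ 2.854

P ∝ T⁴, so P₂/P₁ = (T₂/T₁)⁴ = (1054/810.9)⁴ = (1.29979)⁴ = 2.854.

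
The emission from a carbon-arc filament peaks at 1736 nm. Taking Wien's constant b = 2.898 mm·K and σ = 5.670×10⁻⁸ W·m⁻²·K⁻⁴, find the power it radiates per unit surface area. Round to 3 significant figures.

I ≈ 4.40×10⁵ W/m²

Wien's law: T = b/λ_max = 2.898×10⁻³/1.736×10⁻⁶ = 1669.35 K.
Then I = σT⁴ = 5.670×10⁻⁸×(1669.35)⁴ = 4.40×10⁵ W/m².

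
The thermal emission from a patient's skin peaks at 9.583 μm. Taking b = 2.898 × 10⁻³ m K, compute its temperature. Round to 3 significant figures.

T ≈ 302 K

Wien's law gives T = b/λ_max = (2.898×10⁻³ m·K)/(9.583×10⁻⁶ m) = 302 K.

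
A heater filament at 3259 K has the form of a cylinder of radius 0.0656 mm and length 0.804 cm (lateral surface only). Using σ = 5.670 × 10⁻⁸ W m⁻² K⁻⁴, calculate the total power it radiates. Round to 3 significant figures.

P ≈ 21.2 W

Lateral area A = 2πrL = 2π×6.56×10⁻⁵×8.04×10⁻³ = 3.31390×10⁻⁶ m².
P = σAT⁴ = 5.670×10⁻⁸ × 3.31390×10⁻⁶ × (3259)⁴ = 21.2 W.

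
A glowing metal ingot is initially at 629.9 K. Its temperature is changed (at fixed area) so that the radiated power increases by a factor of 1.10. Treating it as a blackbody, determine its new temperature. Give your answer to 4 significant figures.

T₂ ≈ 645.1 K

P ∝ T⁴, so T₂/T₁ = (P₂/P₁)^(1/4) = (1.10)^(1/4) = 1.02411.
T₂ = 629.9 × 1.02411 = 645.1 K.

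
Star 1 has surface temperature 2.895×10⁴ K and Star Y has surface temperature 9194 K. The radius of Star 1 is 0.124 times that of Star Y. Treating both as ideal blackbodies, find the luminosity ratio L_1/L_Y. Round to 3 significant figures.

L_1/L_Y ≈ 1.51

L ∝ R²T⁴, so L_1/L_Y = (R_1/R_Y)²(T_1/T_Y)⁴ = (0.124)² × (2.895×10⁴/9194)⁴ = 0.015376 × 98.3052 = 1.51.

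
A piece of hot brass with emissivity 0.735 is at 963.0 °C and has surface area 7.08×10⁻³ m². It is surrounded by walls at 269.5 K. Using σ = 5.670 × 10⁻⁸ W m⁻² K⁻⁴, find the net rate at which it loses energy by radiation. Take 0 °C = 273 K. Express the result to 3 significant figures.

T = 963.0 °C + 273 = 1236.0 K.
Area A = 7.08×10⁻³ m².
Net radiated power P_net = εσA(T⁴ − T₀⁴) = 0.735×5.670×10⁻⁸×7.08×10⁻³×(1236.0⁴ − 269.5⁴).
T⁴ − T₀⁴ = 2.33386×10¹² − 5.27515×10⁹ = 2.32858×10¹² K⁴, so P_net = 687 W.

Net loss ≈ 687 W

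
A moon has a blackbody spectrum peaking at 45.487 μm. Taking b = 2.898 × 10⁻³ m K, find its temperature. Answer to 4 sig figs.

Wien's law gives T = b/λ_max = (2.898×10⁻³ m·K)/(4.5487×10⁻⁵ m) = 63.71 K.

T ≈ 63.71 K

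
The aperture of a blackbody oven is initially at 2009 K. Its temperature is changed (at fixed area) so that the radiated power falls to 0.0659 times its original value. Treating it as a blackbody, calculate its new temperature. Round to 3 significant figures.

T₂ ≈ 1.02×10³ K

P ∝ T⁴, so T₂/T₁ = (P₂/P₁)^(1/4) = (0.0659)^(1/4) = 0.506666.
T₂ = 2009 × 0.506666 = 1.02×10³ K.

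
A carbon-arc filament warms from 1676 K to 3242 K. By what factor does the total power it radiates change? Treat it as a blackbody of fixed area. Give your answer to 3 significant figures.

P₂/P₁ ≈ 14.0

P ∝ T⁴, so P₂/P₁ = (T₂/T₁)⁴ = (3242/1676)⁴ = (1.93437)⁴ = 14.0.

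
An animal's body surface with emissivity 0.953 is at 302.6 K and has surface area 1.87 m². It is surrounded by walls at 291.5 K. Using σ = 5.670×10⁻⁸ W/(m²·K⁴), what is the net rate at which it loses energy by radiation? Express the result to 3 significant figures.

Area A = 1.87 m².
Net radiated power P_net = εσA(T⁴ − T₀⁴) = 0.953×5.670×10⁻⁸×1.87×(302.6⁴ − 291.5⁴).
T⁴ − T₀⁴ = 8.38447×10⁹ − 7.22028×10⁹ = 1.16419×10⁹ K⁴, so P_net = 118 W.

Net loss ≈ 118 W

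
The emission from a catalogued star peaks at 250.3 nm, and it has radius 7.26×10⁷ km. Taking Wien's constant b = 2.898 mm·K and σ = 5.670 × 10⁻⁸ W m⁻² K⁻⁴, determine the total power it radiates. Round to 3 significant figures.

P ≈ 6.75×10³¹ W

Wien's law: T = b/λ_max = 2.898×10⁻³/2.503×10⁻⁷ = 11578.1 K.
Surface area A = 4πR² = 4π(7.26×10¹⁰ m)² = 6.62343×10²² m².
Then P = σAT⁴ = 5.670×10⁻⁸×6.62343×10²²×(11578.1)⁴ = 6.75×10³¹ W.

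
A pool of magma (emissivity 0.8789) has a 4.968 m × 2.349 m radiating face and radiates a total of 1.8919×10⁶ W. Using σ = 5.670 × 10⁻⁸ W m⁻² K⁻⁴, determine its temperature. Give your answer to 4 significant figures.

T ≈ 1343 K

Area A = 4.968 × 2.349 = 11.6698 m².
P = εσAT⁴ ⇒ T = (P/(εσA))^(1/4) = (1.8919×10⁶/(0.8789×5.670×10⁻⁸×11.6698))^(1/4) = 1343 K.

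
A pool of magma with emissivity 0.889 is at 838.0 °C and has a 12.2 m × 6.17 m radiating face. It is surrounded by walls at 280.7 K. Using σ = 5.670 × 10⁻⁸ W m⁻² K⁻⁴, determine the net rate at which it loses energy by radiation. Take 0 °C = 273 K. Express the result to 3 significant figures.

Net loss ≈ 5.76×10⁶ W

T = 838.0 °C + 273 = 1111.0 K.
Area A = 12.2 × 6.17 = 75.274 m².
Net radiated power P_net = εσA(T⁴ − T₀⁴) = 0.889×5.670×10⁻⁸×75.274×(1111.0⁴ − 280.7⁴).
T⁴ − T₀⁴ = 1.52355×10¹² − 6.20826×10⁹ = 1.51734×10¹² K⁴, so P_net = 5.76×10⁶ W.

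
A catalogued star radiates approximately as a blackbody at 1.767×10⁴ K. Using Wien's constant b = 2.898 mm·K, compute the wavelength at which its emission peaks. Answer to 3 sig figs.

λ_max ≈ 164 nm

Wien's displacement law: λ_max = b/T = (2.898×10⁻³ m·K)/(1.767×10⁴ K) = 1.640×10⁻⁷ m.
That is 164 nm, in the ultraviolet range.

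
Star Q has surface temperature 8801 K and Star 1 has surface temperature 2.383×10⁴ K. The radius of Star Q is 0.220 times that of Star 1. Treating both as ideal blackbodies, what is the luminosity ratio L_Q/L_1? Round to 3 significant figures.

L_Q/L_1 ≈ 9.00×10⁻⁴

L ∝ R²T⁴, so L_Q/L_1 = (R_Q/R_1)²(T_Q/T_1)⁴ = (0.220)² × (8801/2.383×10⁴)⁴ = 0.0484 × 0.0186051 = 9.00×10⁻⁴.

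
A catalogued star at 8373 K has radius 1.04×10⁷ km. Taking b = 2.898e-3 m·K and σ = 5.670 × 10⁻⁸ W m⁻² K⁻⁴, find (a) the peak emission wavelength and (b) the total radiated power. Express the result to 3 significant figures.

(a) λ_max = b/T = 2.898×10⁻³/8373 = 3.461×10⁻⁷ m = 0.346 μm.
Surface area A = 4πR² = 4π(1.04×10¹⁰ m)² = 1.35918×10²¹ m².
(b) P = σAT⁴ = 5.670×10⁻⁸×1.35918×10²¹×(8373)⁴ = 3.79×10²⁹ W.

λ_max ≈ 0.346 μm; P ≈ 3.79×10²⁹ W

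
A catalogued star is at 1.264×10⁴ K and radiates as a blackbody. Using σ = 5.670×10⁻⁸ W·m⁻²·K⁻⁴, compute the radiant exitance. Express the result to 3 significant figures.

I ≈ 1.45×10⁹ W/m²

Stefan–Boltzmann: I = σT⁴ = 5.670×10⁻⁸ × (1.264×10⁴)⁴ = 1.45×10⁹ W/m².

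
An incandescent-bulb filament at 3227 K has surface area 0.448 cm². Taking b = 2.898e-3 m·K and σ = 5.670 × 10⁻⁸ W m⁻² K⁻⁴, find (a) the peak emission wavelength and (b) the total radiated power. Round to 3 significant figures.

(a) λ_max = b/T = 2.898×10⁻³/3227 = 8.980×10⁻⁷ m = 898 nm.
Area A = 0.448 cm² = 4.48×10⁻⁵ m².
(b) P = σAT⁴ = 5.670×10⁻⁸×4.48×10⁻⁵×(3227)⁴ = 275 W.

λ_max ≈ 898 nm; P ≈ 275 W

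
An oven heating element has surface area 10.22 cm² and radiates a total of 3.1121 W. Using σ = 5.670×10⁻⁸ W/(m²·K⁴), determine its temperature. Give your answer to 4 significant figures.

Area A = 10.22 cm² = 1.022×10⁻³ m².
P = σAT⁴ ⇒ T = (P/(σA))^(1/4) = (3.1121/(5.670×10⁻⁸×1.022×10⁻³))^(1/4) = 481.4 K.

T ≈ 481.4 K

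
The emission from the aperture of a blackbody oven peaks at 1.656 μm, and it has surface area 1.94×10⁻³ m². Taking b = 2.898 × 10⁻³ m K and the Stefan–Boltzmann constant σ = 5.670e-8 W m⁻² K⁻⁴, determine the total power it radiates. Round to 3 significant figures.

P ≈ 1.03×10³ W

Wien's law: T = b/λ_max = 2.898×10⁻³/1.656×10⁻⁶ = 1750.00 K.
Area A = 1.94×10⁻³ m².
Then P = σAT⁴ = 5.670×10⁻⁸×1.94×10⁻³×(1750.00)⁴ = 1.03×10³ W.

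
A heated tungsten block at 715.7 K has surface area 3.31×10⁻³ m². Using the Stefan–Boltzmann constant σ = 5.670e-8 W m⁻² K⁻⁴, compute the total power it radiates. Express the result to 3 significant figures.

Area A = 3.31×10⁻³ m².
P = σAT⁴ = 5.670×10⁻⁸ × 3.31×10⁻³ × (715.7)⁴ = 49.2 W.

P ≈ 49.2 W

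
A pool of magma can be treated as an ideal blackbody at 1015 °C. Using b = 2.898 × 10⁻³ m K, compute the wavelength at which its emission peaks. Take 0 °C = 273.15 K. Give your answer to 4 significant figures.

T = 1015 °C + 273.15 = 1288.15 K.
Wien's displacement law: λ_max = b/T = (2.898×10⁻³ m·K)/(1288.15 K) = 2.2497×10⁻⁶ m.
That is 2.250 μm, in the infrared range.

λ_max ≈ 2.250 μm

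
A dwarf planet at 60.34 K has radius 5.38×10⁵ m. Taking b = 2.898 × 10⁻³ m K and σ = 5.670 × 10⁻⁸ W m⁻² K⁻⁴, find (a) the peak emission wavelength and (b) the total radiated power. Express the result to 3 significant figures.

(a) λ_max = b/T = 2.898×10⁻³/60.34 = 4.803×10⁻⁵ m = 48.0 μm.
Surface area A = 4πR² = 4π(5.38×10⁵ m)² = 3.63726×10¹² m².
(b) P = σAT⁴ = 5.670×10⁻⁸×3.63726×10¹²×(60.34)⁴ = 2.73×10¹² W.

λ_max ≈ 48.0 μm; P ≈ 2.73×10¹² W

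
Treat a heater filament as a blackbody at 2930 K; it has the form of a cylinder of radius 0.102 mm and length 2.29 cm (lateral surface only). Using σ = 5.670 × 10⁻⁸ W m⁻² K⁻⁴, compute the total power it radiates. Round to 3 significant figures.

Lateral area A = 2πrL = 2π×1.02×10⁻⁴×0.0229 = 1.46763×10⁻⁵ m².
P = σAT⁴ = 5.670×10⁻⁸ × 1.46763×10⁻⁵ × (2930)⁴ = 61.3 W.

P ≈ 61.3 W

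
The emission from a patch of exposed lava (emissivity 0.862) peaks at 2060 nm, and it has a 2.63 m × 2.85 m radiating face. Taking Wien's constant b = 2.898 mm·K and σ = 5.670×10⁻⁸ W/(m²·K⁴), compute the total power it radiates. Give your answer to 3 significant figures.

Wien's law: T = b/λ_max = 2.898×10⁻³/2.060×10⁻⁶ = 1406.80 K.
Area A = 2.63 × 2.85 = 7.4955 m².
Then P = εσAT⁴ = 0.862×5.670×10⁻⁸×7.4955×(1406.80)⁴ = 1.43×10⁶ W.

P ≈ 1.43×10⁶ W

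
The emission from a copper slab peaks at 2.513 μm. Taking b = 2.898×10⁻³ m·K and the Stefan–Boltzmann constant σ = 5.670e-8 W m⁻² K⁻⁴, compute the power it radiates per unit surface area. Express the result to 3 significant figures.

I ≈ 1.00×10⁵ W/m²

Wien's law: T = b/λ_max = 2.898×10⁻³/2.513×10⁻⁶ = 1153.20 K.
Then I = σT⁴ = 5.670×10⁻⁸×(1153.20)⁴ = 1.00×10⁵ W/m².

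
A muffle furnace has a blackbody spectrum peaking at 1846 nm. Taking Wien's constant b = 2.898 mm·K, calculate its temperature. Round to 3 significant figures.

T ≈ 1.57×10³ K

Wien's law gives T = b/λ_max = (2.898×10⁻³ m·K)/(1.846×10⁻⁶ m) = 1.57×10³ K.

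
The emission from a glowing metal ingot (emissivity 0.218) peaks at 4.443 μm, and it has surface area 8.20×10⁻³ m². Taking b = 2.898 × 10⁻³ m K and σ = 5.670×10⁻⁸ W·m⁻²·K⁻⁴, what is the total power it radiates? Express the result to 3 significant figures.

P ≈ 18.3 W

Wien's law: T = b/λ_max = 2.898×10⁻³/4.443×10⁻⁶ = 652.262 K.
Area A = 8.20×10⁻³ m².
Then P = εσAT⁴ = 0.218×5.670×10⁻⁸×8.20×10⁻³×(652.262)⁴ = 18.3 W.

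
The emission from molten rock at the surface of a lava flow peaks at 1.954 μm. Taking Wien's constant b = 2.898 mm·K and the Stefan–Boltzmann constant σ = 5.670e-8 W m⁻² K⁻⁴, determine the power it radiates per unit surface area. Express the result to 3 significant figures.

I ≈ 2.74×10⁵ W/m²

Wien's law: T = b/λ_max = 2.898×10⁻³/1.954×10⁻⁶ = 1483.11 K.
Then I = σT⁴ = 5.670×10⁻⁸×(1483.11)⁴ = 2.74×10⁵ W/m².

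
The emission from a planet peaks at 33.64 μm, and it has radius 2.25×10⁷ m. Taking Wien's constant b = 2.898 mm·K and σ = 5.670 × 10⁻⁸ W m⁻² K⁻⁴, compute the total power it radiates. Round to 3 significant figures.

P ≈ 1.99×10¹⁶ W

Wien's law: T = b/λ_max = 2.898×10⁻³/3.364×10⁻⁵ = 86.1474 K.
Surface area A = 4πR² = 4π(2.25×10⁷ m)² = 6.36173×10¹⁵ m².
Then P = σAT⁴ = 5.670×10⁻⁸×6.36173×10¹⁵×(86.1474)⁴ = 1.99×10¹⁶ W.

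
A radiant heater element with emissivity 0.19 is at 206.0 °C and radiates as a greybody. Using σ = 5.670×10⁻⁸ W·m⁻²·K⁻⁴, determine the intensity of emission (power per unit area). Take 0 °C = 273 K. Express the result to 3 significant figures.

I ≈ 567 W/m²

T = 206.0 °C + 273 = 479.0 K.
Stefan–Boltzmann: I = εσT⁴ = 0.19 × 5.670×10⁻⁸ × (479.0)⁴ = 567 W/m².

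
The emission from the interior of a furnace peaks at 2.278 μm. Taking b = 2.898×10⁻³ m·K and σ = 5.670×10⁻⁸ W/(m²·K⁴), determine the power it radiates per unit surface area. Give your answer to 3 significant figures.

Wien's law: T = b/λ_max = 2.898×10⁻³/2.278×10⁻⁶ = 1272.17 K.
Then I = σT⁴ = 5.670×10⁻⁸×(1272.17)⁴ = 1.49×10⁵ W/m².

I ≈ 1.49×10⁵ W/m²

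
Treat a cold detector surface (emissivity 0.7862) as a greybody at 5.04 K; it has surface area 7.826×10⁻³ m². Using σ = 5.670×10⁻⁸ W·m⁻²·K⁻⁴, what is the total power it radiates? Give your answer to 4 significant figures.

Area A = 7.826×10⁻³ m².
P = εσAT⁴ = 0.7862 × 5.670×10⁻⁸ × 7.826×10⁻³ × (5.04)⁴ = 2.251×10⁻⁷ W.

P ≈ 2.251×10⁻⁷ W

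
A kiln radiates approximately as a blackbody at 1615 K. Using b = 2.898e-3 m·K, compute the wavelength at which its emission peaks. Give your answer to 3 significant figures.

λ_max ≈ 1.79 μm

Wien's displacement law: λ_max = b/T = (2.898×10⁻³ m·K)/(1615 K) = 1.794×10⁻⁶ m.
That is 1.79 μm, in the infrared range.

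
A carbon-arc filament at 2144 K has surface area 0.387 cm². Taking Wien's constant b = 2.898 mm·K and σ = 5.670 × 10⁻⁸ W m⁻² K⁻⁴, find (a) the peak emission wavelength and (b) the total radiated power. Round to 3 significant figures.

(a) λ_max = b/T = 2.898×10⁻³/2144 = 1.352×10⁻⁶ m = 1.35×10³ nm.
Area A = 0.387 cm² = 3.87×10⁻⁵ m².
(b) P = σAT⁴ = 5.670×10⁻⁸×3.87×10⁻⁵×(2144)⁴ = 46.4 W.

λ_max ≈ 1.35×10³ nm; P ≈ 46.4 W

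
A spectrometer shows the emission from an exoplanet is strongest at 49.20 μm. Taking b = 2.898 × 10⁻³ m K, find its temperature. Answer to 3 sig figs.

T ≈ 58.9 K

Wien's law gives T = b/λ_max = (2.898×10⁻³ m·K)/(4.920×10⁻⁵ m) = 58.9 K.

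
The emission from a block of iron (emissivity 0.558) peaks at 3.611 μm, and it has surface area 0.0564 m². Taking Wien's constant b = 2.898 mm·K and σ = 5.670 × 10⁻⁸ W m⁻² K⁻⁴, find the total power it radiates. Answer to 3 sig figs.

Wien's law: T = b/λ_max = 2.898×10⁻³/3.611×10⁻⁶ = 802.548 K.
Area A = 0.0564 m².
Then P = εσAT⁴ = 0.558×5.670×10⁻⁸×0.0564×(802.548)⁴ = 740 W.

P ≈ 740 W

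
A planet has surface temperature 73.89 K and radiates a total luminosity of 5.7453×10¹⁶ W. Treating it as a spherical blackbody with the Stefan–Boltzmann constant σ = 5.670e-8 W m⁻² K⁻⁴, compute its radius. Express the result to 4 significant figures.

L = 4πR²σT⁴ ⇒ R = √(L/(4πσT⁴)).
σT⁴ = 1.69015 W/m², so R = √(5.7453×10¹⁶/(4π×1.69015)) = 5.201×10⁷ m.

R ≈ 5.201×10⁷ m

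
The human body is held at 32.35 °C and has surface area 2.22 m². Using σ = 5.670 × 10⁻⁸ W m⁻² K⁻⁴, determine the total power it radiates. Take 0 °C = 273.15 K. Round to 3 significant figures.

T = 32.35 °C + 273.15 = 305.50 K.
Area A = 2.22 m².
P = σAT⁴ = 5.670×10⁻⁸ × 2.22 × (305.50)⁴ = 1.10×10³ W.

P ≈ 1.10×10³ W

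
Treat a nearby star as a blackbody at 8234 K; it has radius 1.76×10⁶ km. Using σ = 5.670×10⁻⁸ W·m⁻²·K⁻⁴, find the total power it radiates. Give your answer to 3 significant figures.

Surface area A = 4πR² = 4π(1.76×10⁹ m)² = 3.89256×10¹⁹ m².
P = σAT⁴ = 5.670×10⁻⁸ × 3.89256×10¹⁹ × (8234)⁴ = 1.01×10²⁸ W.

P ≈ 1.01×10²⁸ W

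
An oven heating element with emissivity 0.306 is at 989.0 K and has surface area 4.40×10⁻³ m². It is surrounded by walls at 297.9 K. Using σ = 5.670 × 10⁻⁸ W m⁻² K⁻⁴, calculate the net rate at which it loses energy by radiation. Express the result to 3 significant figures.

Net loss ≈ 72.4 W

Area A = 4.40×10⁻³ m².
Net radiated power P_net = εσA(T⁴ − T₀⁴) = 0.306×5.670×10⁻⁸×4.40×10⁻³×(989.0⁴ − 297.9⁴).
T⁴ − T₀⁴ = 9.56721×10¹¹ − 7.87557×10⁹ = 9.48845×10¹¹ K⁴, so P_net = 72.4 W.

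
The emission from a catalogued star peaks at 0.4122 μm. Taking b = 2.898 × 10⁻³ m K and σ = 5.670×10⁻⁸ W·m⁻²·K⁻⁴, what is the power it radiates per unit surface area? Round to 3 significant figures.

Wien's law: T = b/λ_max = 2.898×10⁻³/4.122×10⁻⁷ = 7030.57 K.
Then I = σT⁴ = 5.670×10⁻⁸×(7030.57)⁴ = 1.39×10⁸ W/m².

I ≈ 1.39×10⁸ W/m²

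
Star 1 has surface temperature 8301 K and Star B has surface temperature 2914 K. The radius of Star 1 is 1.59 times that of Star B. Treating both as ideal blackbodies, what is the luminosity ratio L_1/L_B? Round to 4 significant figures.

L ∝ R²T⁴, so L_1/L_B = (R_1/R_B)²(T_1/T_B)⁴ = (1.59)² × (8301/2914)⁴ = 2.5281 × 65.8512 = 166.5.

L_1/L_B ≈ 166.5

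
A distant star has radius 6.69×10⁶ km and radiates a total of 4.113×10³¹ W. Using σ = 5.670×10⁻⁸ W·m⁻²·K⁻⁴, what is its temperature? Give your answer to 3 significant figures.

Surface area A = 4πR² = 4π(6.69×10⁹ m)² = 5.62422×10²⁰ m².
P = σAT⁴ ⇒ T = (P/(σA))^(1/4) = (4.113×10³¹/(5.670×10⁻⁸×5.62422×10²⁰))^(1/4) = 3.37×10⁴ K.

T ≈ 3.37×10⁴ K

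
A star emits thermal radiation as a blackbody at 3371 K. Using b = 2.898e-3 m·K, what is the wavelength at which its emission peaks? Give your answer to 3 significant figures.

λ_max ≈ 860 nm

Wien's displacement law: λ_max = b/T = (2.898×10⁻³ m·K)/(3371 K) = 8.597×10⁻⁷ m.
That is 860 nm, in the infrared range.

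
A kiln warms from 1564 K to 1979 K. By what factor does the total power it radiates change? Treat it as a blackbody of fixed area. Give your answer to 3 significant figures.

P ∝ T⁴, so P₂/P₁ = (T₂/T₁)⁴ = (1979/1564)⁴ = (1.26535)⁴ = 2.56.

P₂/P₁ ≈ 2.56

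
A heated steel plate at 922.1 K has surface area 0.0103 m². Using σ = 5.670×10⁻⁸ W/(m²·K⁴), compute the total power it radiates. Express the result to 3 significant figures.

Area A = 0.0103 m².
P = σAT⁴ = 5.670×10⁻⁸ × 0.0103 × (922.1)⁴ = 422 W.

P ≈ 422 W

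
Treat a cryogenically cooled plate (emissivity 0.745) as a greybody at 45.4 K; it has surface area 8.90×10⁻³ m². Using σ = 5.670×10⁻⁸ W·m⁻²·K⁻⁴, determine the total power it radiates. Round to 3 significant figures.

P ≈ 1.60×10⁻³ W

Area A = 8.90×10⁻³ m².
P = εσAT⁴ = 0.745 × 5.670×10⁻⁸ × 8.90×10⁻³ × (45.4)⁴ = 1.60×10⁻³ W.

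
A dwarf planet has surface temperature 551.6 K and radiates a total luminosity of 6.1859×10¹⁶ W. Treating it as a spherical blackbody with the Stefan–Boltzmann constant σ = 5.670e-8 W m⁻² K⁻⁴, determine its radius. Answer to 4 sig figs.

L = 4πR²σT⁴ ⇒ R = √(L/(4πσT⁴)).
σT⁴ = 5249.04 W/m², so R = √(6.1859×10¹⁶/(4π×5249.04)) = 9.684×10⁵ m.

R ≈ 9.684×10⁵ m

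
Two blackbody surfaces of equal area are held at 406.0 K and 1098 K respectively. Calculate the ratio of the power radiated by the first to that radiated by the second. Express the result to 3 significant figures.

With equal areas, P₁/P₂ = (T₁/T₂)⁴ = (406.0/1098)⁴ = 0.0187.

P₁/P₂ ≈ 0.0187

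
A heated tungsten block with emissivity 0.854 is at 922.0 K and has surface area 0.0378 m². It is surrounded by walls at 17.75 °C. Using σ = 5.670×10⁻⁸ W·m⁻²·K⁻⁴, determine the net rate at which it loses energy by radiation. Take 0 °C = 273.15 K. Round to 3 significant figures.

Net loss ≈ 1.31×10³ W

Surroundings: T = 17.75 °C + 273.15 = 290.90 K.
Area A = 0.0378 m².
Net radiated power P_net = εσA(T⁴ − T₀⁴) = 0.854×5.670×10⁻⁸×0.0378×(922.0⁴ − 290.90⁴).
T⁴ − T₀⁴ = 7.22643×10¹¹ − 7.16102×10⁹ = 7.15482×10¹¹ K⁴, so P_net = 1.31×10³ W.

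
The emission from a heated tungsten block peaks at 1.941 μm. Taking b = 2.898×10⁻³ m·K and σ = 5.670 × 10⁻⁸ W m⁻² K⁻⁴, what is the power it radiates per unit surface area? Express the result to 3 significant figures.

Wien's law: T = b/λ_max = 2.898×10⁻³/1.941×10⁻⁶ = 1493.04 K.
Then I = σT⁴ = 5.670×10⁻⁸×(1493.04)⁴ = 2.82×10⁵ W/m².

I ≈ 2.82×10⁵ W/m²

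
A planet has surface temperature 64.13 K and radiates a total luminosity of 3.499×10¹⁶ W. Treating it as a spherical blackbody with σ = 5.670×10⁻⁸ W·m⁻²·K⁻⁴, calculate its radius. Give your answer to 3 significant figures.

L = 4πR²σT⁴ ⇒ R = √(L/(4πσT⁴)).
σT⁴ = 0.959021 W/m², so R = √(3.499×10¹⁶/(4π×0.959021)) = 5.39×10⁷ m.

R ≈ 5.39×10⁷ m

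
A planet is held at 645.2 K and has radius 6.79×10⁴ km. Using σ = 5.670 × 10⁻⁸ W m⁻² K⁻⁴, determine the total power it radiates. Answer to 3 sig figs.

Surface area A = 4πR² = 4π(6.79×10⁷ m)² = 5.79361×10¹⁶ m².
P = σAT⁴ = 5.670×10⁻⁸ × 5.79361×10¹⁶ × (645.2)⁴ = 5.69×10²⁰ W.

P ≈ 5.69×10²⁰ W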